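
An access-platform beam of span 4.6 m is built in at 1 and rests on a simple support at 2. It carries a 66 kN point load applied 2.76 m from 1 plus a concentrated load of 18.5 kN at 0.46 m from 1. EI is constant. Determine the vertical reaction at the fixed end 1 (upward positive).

Release the roller at 2. Primary structure: cantilever fixed at 1.
Free-end deflection of the primary structure under the applied loading (downward +):
  point load 66 at a = 2.76: Pa²(3L − a)/(6EI) = 925.1/EI
  point load 18.5 at a = 0.46: Pa²(3L − a)/(6EI) = 8.703/EI
  δ_0 = 933.8/EI
Tip deflection under a unit load at 2: L³/(3EI) = 32.45/EI.
Compatibility at 2: δ_0 − R_2·δ_{22} = 0, so R_2 = 933.8/32.45 = 28.78 kN.
Vertical equilibrium: R_1 = ΣP − R_2 = 84.5 − 28.78 = 55.72 kN.

R_1 = 55.72 kN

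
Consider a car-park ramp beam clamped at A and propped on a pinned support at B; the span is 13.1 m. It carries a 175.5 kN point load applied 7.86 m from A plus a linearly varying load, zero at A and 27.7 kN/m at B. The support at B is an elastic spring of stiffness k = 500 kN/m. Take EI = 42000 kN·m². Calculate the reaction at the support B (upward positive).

R_B = 157.9 kN

Release the roller at B. Primary structure: cantilever fixed at A.
Downward deflection at the released point B due to the loads:
  point load 175.5 at a = 7.86: Pa²(3L − a)/(6EI) = 56814/EI
  triangular load, peak 27.7 at the free end: 11w₀L⁴/(120EI) = 74778/EI
  δ_0 = 131592/EI
Flexibility coefficient — unit upward force at B: δ_{BB} = L³/(3EI) = 749.4/EI.
With EI = 42000 kN·m²: δ_0 = 3.1331 m and δ_{BB} = 0.017842 m/kN.
Compatibility — the spring shortens by R_B/k under the reaction it provides: δ_0 − R_B·δ_{BB} = R_B/k. With 1/k = 0.002 m/kN, R_B = δ_0 / (δ_{BB} + 1/k) = 3.1331 / (0.017842 + 0.002) = 157.9 kN.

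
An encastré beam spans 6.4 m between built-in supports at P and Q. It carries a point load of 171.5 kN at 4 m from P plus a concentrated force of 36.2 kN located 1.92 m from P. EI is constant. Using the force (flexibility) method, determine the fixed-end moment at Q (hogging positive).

M_Q = 175.4 kN·m

Release both end moments; the primary structure is a simply-supported span PQ with redundants M_P and M_Q.
End rotations of the released simple span under the applied load (×1/EI):
  at P: point load 171.5 at a = 4: Pab(L + b)/(6LEI) = 377.3/EI
  at Q: point load 171.5 at a = 4: Pab(L + a)/(6LEI) = 445.9/EI
  at P: point load 36.2 at a = 1.92: Pab(L + b)/(6LEI) = 88.22/EI
  at Q: point load 36.2 at a = 1.92: Pab(L + a)/(6LEI) = 67.47/EI
  θ_P0 = 465.5/EI,  θ_Q0 = 513.4/EI
Flexibility coefficients: a unit moment at one end gives L/(3EI) there and L/(6EI) at the far end, so f₁₁ = f₂₂ = 2.133/EI and f₁₂ = f₂₁ = 1.067/EI.
Compatibility — zero rotation at each built-in end:
  2.133 M_P + 1.067 M_Q = 465.5
  1.067 M_P + 2.133 M_Q = 513.4
Solving the pair gives M_P = 130.5 kN·m and M_Q = 175.4 kN·m (hogging).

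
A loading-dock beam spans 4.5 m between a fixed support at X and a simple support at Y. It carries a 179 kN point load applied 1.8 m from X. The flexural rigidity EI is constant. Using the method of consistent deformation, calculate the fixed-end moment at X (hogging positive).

M_X = 154.7 kN·m

Choose R_Y as the redundant. The primary structure is the cantilever fixed at X.
Downward deflection at the released point Y due to the loads:
  point load 179 at a = 1.8: Pa²(3L − a)/(6EI) = 1131/EI
Tip deflection under a unit load at Y: L³/(3EI) = 30.38/EI.
Compatibility at Y: δ_0 − R_Y·δ_{YY} = 0, so R_Y = 1131/30.38 = 37.23 kN.
Moment equilibrium about X: M_X = Σ(load moments about X) − R_Y·L = 322.2 − 37.23×4.5 = 154.7 kN·m.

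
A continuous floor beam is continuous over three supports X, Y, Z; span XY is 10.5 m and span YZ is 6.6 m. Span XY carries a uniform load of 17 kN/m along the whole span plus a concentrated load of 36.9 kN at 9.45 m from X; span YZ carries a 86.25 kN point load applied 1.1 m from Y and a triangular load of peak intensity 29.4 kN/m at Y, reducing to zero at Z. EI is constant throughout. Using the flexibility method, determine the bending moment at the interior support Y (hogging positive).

M_Y = 225.1 kN·m

Release continuity at Y by inserting a hinge; the redundant is the internal moment M_Y. The primary structure is two simply-supported spans XY and YZ.
Rotations at Y on the released spans (each span's end-slope, ×1/EI):
  span XY: UDL 17: wL³/(24EI) = 820/EI
  span XY: point load 36.9 at a = 9.45: Pab(L + a)/(6LEI) = 115.9/EI
  span YZ: point load 86.25 at a = 1.1: Pab(L + b)/(6LEI) = 159.4/EI
  span YZ: triangular load, peak 29.4: w₀L³/(45EI) = 187.8/EI
  relative rotation θ_0 = (935.9 + 347.3)/EI = 1283/EI
A unit hogging moment at Y produces rotation L₁/(3EI) + L₂/(3EI) = 5.7/EI.
Slope continuity at Y: θ_0 = M_Y·5.7/EI, so M_Y = 1283/5.7 = 225.1 kN·m (hogging).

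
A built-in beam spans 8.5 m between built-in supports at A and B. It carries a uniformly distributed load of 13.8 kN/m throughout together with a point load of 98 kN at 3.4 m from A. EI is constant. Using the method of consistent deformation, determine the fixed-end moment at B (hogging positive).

M_B = 163.1 kN·m

Take the two fixed-end moments M_A, M_B as redundants; the released structure is the simple span AB.
End rotations of the released simple span under the applied load (×1/EI):
  at A: UDL 13.8: wL³/(24EI) = 353.1/EI
  at B: UDL 13.8: wL³/(24EI) = 353.1/EI
  at A: point load 98 at a = 3.4: Pab(L + b)/(6LEI) = 453.2/EI
  at B: point load 98 at a = 3.4: Pab(L + a)/(6LEI) = 396.5/EI
  θ_A0 = 806.3/EI,  θ_B0 = 749.6/EI
Flexibility coefficients: a unit moment at one end gives L/(3EI) there and L/(6EI) at the far end, so f₁₁ = f₂₂ = 2.833/EI and f₁₂ = f₂₁ = 1.417/EI.
Compatibility — zero rotation at each built-in end:
  2.833 M_A + 1.417 M_B = 806.3
  1.417 M_A + 2.833 M_B = 749.6
Solving the pair gives M_A = 203 kN·m and M_B = 163.1 kN·m (hogging).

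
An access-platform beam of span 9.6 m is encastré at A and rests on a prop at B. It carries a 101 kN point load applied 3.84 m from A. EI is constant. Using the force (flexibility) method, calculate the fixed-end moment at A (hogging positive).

M_A = 186.2 kN·m

Release the roller at B. Primary structure: cantilever fixed at A.
Deflection at B on the released cantilever, summing each load's contribution:
  point load 101 at a = 3.84: Pa²(3L − a)/(6EI) = 6196/EI
Flexibility coefficient — unit upward force at B: δ_{BB} = L³/(3EI) = 294.9/EI.
The prop prevents deflection at B: R_B = δ_0/δ_{BB} = 6196/294.9 = 21.01 kN.
Moment equilibrium about A: M_A = Σ(load moments about A) − R_B·L = 387.8 − 21.01×9.6 = 186.2 kN·m.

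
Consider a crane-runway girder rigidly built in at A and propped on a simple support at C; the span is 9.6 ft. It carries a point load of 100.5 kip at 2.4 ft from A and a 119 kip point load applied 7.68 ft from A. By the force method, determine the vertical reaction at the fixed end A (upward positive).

Release the roller at C. Primary structure: cantilever fixed at A.
Primary-structure tip deflection at C by superposition:
  point load 100.5 at a = 2.4: Pa²(3L − a)/(6EI) = 2547/EI
  point load 119 at a = 7.68: Pa²(3L − a)/(6EI) = 24707/EI
  δ_0 = 27254/EI
Tip deflection under a unit load at C: L³/(3EI) = 294.9/EI.
Compatibility at C: δ_0 − R_C·δ_{CC} = 0, so R_C = 27254/294.9 = 92.41 kip.
Vertical equilibrium: R_A = ΣP − R_C = 219.5 − 92.41 = 127.1 kip.

R_A = 127.1 kip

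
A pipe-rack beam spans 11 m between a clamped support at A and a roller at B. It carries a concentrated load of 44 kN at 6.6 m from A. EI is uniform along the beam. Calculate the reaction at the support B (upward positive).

R_B = 19.01 kN

Choose R_B as the redundant. The primary structure is the cantilever fixed at A.
Primary-structure tip deflection at B by superposition:
  point load 44 at a = 6.6: Pa²(3L − a)/(6EI) = 8433/EI
Tip deflection under a unit load at B: L³/(3EI) = 443.7/EI.
Compatibility at B: δ_0 − R_B·δ_{BB} = 0, so R_B = 8433/443.7 = 19.01 kN.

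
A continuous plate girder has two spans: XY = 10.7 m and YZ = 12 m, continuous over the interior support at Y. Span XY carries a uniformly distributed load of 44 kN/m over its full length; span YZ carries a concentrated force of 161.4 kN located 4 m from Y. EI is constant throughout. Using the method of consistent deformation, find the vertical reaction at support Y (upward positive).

R_Y = 429 kN

Release continuity at Y by inserting a hinge; the redundant is the internal moment M_Y. The primary structure is two simply-supported spans XY and YZ.
Rotations at Y on the released spans (each span's end-slope, ×1/EI):
  span XY: UDL 44: wL³/(24EI) = 2246/EI
  span YZ: point load 161.4 at a = 4: Pab(L + b)/(6LEI) = 1435/EI
  relative rotation θ_0 = (2246 + 1435)/EI = 3681/EI
A unit hogging moment at Y produces rotation L₁/(3EI) + L₂/(3EI) = 7.567/EI.
Slope continuity at Y: θ_0 = M_Y·7.567/EI, so M_Y = 3681/7.567 = 486.4 kN·m (hogging).
Span XY, ΣM about X with M_Y applied at Y: R_Y^{XY}·10.7 = 2519 + 486.4, so R_Y^{XY} = 280.9 kN and R_X = 470.8 − 280.9 = 189.9 kN.
Span YZ, ΣM about Z: R_Y^{YZ}·12 = 1291 + 486.4, so R_Y^{YZ} = 148.1 kN and R_Z = 161.4 − 148.1 = 13.26 kN.
R_Y = 280.9 + 148.1 = 429 kN.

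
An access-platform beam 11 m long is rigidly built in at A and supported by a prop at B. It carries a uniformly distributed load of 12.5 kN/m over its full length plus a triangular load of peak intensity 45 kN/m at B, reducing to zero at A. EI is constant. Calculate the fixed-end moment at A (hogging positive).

M_A = 506.7 kN·m

Choose R_B as the redundant. The primary structure is the cantilever fixed at A.
Deflection at B on the released cantilever, summing each load's contribution:
  UDL 12.5: wL⁴/(8EI) = 22877/EI
  triangular load, peak 45 at the free end: 11w₀L⁴/(120EI) = 60394/EI
  δ_0 = 83271/EI
Flexibility coefficient — unit upward force at B: δ_{BB} = L³/(3EI) = 443.7/EI.
Compatibility at B: δ_0 − R_B·δ_{BB} = 0, so R_B = 83271/443.7 = 187.7 kN.
Moment equilibrium about A: M_A = Σ(load moments about A) − R_B·L = 2571 − 187.7×11 = 506.7 kN·m.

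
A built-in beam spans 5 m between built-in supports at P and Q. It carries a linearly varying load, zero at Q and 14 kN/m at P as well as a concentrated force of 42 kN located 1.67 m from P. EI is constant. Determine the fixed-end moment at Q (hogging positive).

M_Q = 27.27 kN·m

Release both end moments; the primary structure is a simply-supported span PQ with redundants M_P and M_Q.
Simple-span end rotations at P and Q under the given loads:
  at P: triangular load, peak 14: w₀L³/(45EI) = 38.89/EI
  at Q: triangular load, peak 14: 7w₀L³/(360EI) = 34.03/EI
  at P: point load 42 at a = 1.67: Pab(L + b)/(6LEI) = 64.85/EI
  at Q: point load 42 at a = 1.67: Pab(L + a)/(6LEI) = 51.93/EI
  θ_P0 = 103.7/EI,  θ_Q0 = 85.96/EI
Flexibility coefficients: a unit moment at one end gives L/(3EI) there and L/(6EI) at the far end, so f₁₁ = f₂₂ = 1.667/EI and f₁₂ = f₂₁ = 0.8333/EI.
Compatibility — zero rotation at each built-in end:
  1.667 M_P + 0.8333 M_Q = 103.7
  0.8333 M_P + 1.667 M_Q = 85.96
Solving the pair gives M_P = 48.61 kN·m and M_Q = 27.27 kN·m (hogging).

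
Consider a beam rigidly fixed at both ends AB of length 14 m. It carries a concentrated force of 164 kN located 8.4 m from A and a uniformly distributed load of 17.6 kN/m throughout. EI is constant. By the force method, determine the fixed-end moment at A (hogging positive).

M_A = 507.9 kN·m

Release both end moments; the primary structure is a simply-supported span AB with redundants M_A and M_B.
End rotations of the released simple span under the applied load (×1/EI):
  at A: point load 164 at a = 8.4: Pab(L + b)/(6LEI) = 1800/EI
  at B: point load 164 at a = 8.4: Pab(L + a)/(6LEI) = 2057/EI
  at A: UDL 17.6: wL³/(24EI) = 2012/EI
  at B: UDL 17.6: wL³/(24EI) = 2012/EI
  θ_A0 = 3812/EI,  θ_B0 = 4069/EI
Flexibility coefficients: a unit moment at one end gives L/(3EI) there and L/(6EI) at the far end, so f₁₁ = f₂₂ = 4.667/EI and f₁₂ = f₂₁ = 2.333/EI.
Compatibility — zero rotation at each built-in end:
  4.667 M_A + 2.333 M_B = 3812
  2.333 M_A + 4.667 M_B = 4069
Solving the pair gives M_A = 507.9 kN·m and M_B = 618.1 kN·m (hogging).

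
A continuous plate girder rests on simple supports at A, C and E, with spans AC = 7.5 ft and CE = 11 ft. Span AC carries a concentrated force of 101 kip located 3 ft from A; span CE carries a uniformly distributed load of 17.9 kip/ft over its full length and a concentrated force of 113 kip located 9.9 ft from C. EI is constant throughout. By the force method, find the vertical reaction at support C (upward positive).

R_C = 206 kip

Take M_C as the redundant. Released structure: two simple spans AC and CE with a hinge at C.
End slopes at the hinge C, treating each span as simply supported:
  span AC: point load 101 at a = 3: Pab(L + a)/(6LEI) = 318.1/EI
  span CE: UDL 17.9: wL³/(24EI) = 992.7/EI
  span CE: point load 113 at a = 9.9: Pab(L + b)/(6LEI) = 225.6/EI
  relative rotation θ_0 = (318.1 + 1218)/EI = 1536/EI
A unit hogging moment at C produces rotation L₁/(3EI) + L₂/(3EI) = 6.167/EI.
Slope continuity at C: θ_0 = M_C·6.167/EI, so M_C = 1536/6.167 = 249.2 kip·ft (hogging).
Span AC, ΣM about A with M_C applied at C: R_C^{AC}·7.5 = 303 + 249.2, so R_C^{AC} = 73.62 kip and R_A = 101 − 73.62 = 27.38 kip.
Span CE, ΣM about E: R_C^{CE}·11 = 1207 + 249.2, so R_C^{CE} = 132.4 kip and R_E = 309.9 − 132.4 = 177.5 kip.
R_C = 73.62 + 132.4 = 206 kip.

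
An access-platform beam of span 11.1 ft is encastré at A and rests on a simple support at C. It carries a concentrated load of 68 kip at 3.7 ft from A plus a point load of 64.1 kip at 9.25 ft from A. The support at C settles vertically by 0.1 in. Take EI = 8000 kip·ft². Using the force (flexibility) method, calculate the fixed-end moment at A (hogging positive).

M_A = 199 kip·ft

Choose R_C as the redundant. The primary structure is the cantilever fixed at A.
Downward deflection at the released point C due to the loads:
  point load 68 at a = 3.7: Pa²(3L − a)/(6EI) = 4593/EI
  point load 64.1 at a = 9.25: Pa²(3L − a)/(6EI) = 21984/EI
  δ_0 = 26576/EI
Flexibility coefficient — unit upward force at C: δ_{CC} = L³/(3EI) = 455.9/EI.
With EI = 8000 kip·ft²: δ_0 = 3.3221 ft and δ_{CC} = 0.056985 ft/kip.
Compatibility — the beam at C must follow the support down by 0.008333 ft: δ_0 − R_C·δ_{CC} = 0.008333, so R_C = (3.3221 − 0.008333)/0.056985 = 58.15 kip.
Moment equilibrium about A: M_A = Σ(load moments about A) − R_C·L = 844.5 − 58.15×11.1 = 199 kip·ft.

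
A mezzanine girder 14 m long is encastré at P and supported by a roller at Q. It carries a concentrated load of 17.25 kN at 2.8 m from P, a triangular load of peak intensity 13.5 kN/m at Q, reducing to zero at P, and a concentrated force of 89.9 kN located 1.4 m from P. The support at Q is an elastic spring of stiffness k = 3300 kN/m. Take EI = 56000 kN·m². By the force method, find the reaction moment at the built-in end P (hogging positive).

Remove the prop at Q; the released (primary) structure is a cantilever built in at P.
Primary-structure tip deflection at Q by superposition:
  point load 17.25 at a = 2.8: Pa²(3L − a)/(6EI) = 883.6/EI
  triangular load, peak 13.5 at the free end: 11w₀L⁴/(120EI) = 47540/EI
  point load 89.9 at a = 1.4: Pa²(3L − a)/(6EI) = 1192/EI
  δ_0 = 49616/EI
Tip deflection under a unit load at Q: L³/(3EI) = 914.7/EI.
With EI = 56000 kN·m²: δ_0 = 0.88599 m and δ_{QQ} = 0.016333 m/kN.
Compatibility — the spring shortens by R_Q/k under the reaction it provides: δ_0 − R_Q·δ_{QQ} = R_Q/k. With 1/k = 0.000303 m/kN, R_Q = δ_0 / (δ_{QQ} + 1/k) = 0.88599 / (0.016333 + 0.000303) = 53.26 kN.
Moment equilibrium about P: M_P = Σ(load moments about P) − R_Q·L = 1056 − 53.26×14 = 310.6 kN·m.

M_P = 310.6 kN·m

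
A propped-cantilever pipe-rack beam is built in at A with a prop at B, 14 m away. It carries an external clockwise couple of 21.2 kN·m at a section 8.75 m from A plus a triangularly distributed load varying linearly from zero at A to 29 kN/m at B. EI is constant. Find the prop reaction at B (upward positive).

Choose R_B as the redundant. The primary structure is the cantilever fixed at A.
Deflection at B on the released cantilever, summing each load's contribution:
  clockwise couple 21.2 at a = 8.75: M₀a(2L − a)/(2EI) = 1785/EI
  triangular load, peak 29 at the free end: 11w₀L⁴/(120EI) = 102123/EI
  δ_0 = 103908/EI
Flexibility coefficient — unit upward force at B: δ_{BB} = L³/(3EI) = 914.7/EI.
Compatibility at B: δ_0 − R_B·δ_{BB} = 0, so R_B = 103908/914.7 = 113.6 kN.

R_B = 113.6 kN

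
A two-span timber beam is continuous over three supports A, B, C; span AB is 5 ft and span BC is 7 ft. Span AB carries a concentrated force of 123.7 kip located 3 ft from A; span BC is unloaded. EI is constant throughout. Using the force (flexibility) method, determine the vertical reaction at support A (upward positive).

R_A = 39.58 kip

Take M_B as the redundant. Released structure: two simple spans AB and BC with a hinge at B.
End slopes at the hinge B, treating each span as simply supported:
  span AB: point load 123.7 at a = 3: Pab(L + a)/(6LEI) = 197.9/EI
  relative rotation θ_0 = (197.9 + 0)/EI = 197.9/EI
A unit hogging moment at B produces rotation L₁/(3EI) + L₂/(3EI) = 4/EI.
Slope continuity at B: θ_0 = M_B·4/EI, so M_B = 197.9/4 = 49.48 kip·ft (hogging).
Span AB, ΣM about A with M_B applied at B: R_B^{AB}·5 = 371.1 + 49.48, so R_B^{AB} = 84.12 kip and R_A = 123.7 − 84.12 = 39.58 kip.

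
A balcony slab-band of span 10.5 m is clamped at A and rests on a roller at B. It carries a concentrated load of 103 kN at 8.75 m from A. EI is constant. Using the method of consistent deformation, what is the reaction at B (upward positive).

Choose R_B as the redundant. The primary structure is the cantilever fixed at A.
Downward deflection at the released point B due to the loads:
  point load 103 at a = 8.75: Pa²(3L − a)/(6EI) = 29901/EI
Flexibility coefficient — unit upward force at B: δ_{BB} = L³/(3EI) = 385.9/EI.
Compatibility at B: δ_0 − R_B·δ_{BB} = 0, so R_B = 29901/385.9 = 77.49 kN.

R_B = 77.49 kN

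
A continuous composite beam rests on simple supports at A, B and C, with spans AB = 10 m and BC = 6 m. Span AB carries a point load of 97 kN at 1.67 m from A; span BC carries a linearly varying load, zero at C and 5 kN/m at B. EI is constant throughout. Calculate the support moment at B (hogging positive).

M_B = 53.71 kN·m

Take M_B as the redundant. Released structure: two simple spans AB and BC with a hinge at B.
Rotations at B on the released spans (each span's end-slope, ×1/EI):
  span AB: point load 97 at a = 1.67: Pab(L + a)/(6LEI) = 262.5/EI
  span BC: triangular load, peak 5: w₀L³/(45EI) = 24/EI
  relative rotation θ_0 = (262.5 + 24)/EI = 286.5/EI
A unit hogging moment at B produces rotation L₁/(3EI) + L₂/(3EI) = 5.333/EI.
Compatibility: M_B·(L₁+L₂)/(3EI) = θ_0, giving M_B = 53.71 kN·m (hogging).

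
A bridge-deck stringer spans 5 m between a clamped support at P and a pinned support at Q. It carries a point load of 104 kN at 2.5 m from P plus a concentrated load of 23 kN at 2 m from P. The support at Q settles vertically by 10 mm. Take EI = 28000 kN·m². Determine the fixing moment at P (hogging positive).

M_P = 153.2 kN·m

Take the reaction at Q as the redundant and release it; the primary structure is a cantilever fixed at P.
Downward deflection at the released point Q due to the loads:
  point load 104 at a = 2.5: Pa²(3L − a)/(6EI) = 1354/EI
  point load 23 at a = 2: Pa²(3L − a)/(6EI) = 199.3/EI
  δ_0 = 1554/EI
Flexibility coefficient — unit upward force at Q: δ_{QQ} = L³/(3EI) = 41.67/EI.
With EI = 28000 kN·m²: δ_0 = 0.055482 m and δ_{QQ} = 0.001488 m/kN.
Compatibility — the beam at Q must follow the support down by 0.01 m: δ_0 − R_Q·δ_{QQ} = 0.01, so R_Q = (0.055482 − 0.01)/0.001488 = 30.56 kN.
Moment equilibrium about P: M_P = Σ(load moments about P) − R_Q·L = 306 − 30.56×5 = 153.2 kN·m.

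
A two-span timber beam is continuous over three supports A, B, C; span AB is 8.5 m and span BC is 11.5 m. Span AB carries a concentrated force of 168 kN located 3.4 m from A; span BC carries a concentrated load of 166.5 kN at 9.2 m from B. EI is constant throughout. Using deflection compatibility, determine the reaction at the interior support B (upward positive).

R_B = 143 kN

Take M_B as the redundant. Released structure: two simple spans AB and BC with a hinge at B.
Discontinuity in slope at B on the released structure — sum the simple-span end rotations:
  span AB: point load 168 at a = 3.4: Pab(L + a)/(6LEI) = 679.7/EI
  span BC: point load 166.5 at a = 9.2: Pab(L + b)/(6LEI) = 704.6/EI
  relative rotation θ_0 = (679.7 + 704.6)/EI = 1384/EI
A unit hogging moment at B produces rotation L₁/(3EI) + L₂/(3EI) = 6.667/EI.
Slope continuity at B: θ_0 = M_B·6.667/EI, so M_B = 1384/6.667 = 207.7 kN·m (hogging).
Span AB, ΣM about A with M_B applied at B: R_B^{AB}·8.5 = 571.2 + 207.7, so R_B^{AB} = 91.63 kN and R_A = 168 − 91.63 = 76.37 kN.
Span BC, ΣM about C: R_B^{BC}·11.5 = 382.9 + 207.7, so R_B^{BC} = 51.36 kN and R_C = 166.5 − 51.36 = 115.1 kN.
R_B = 91.63 + 51.36 = 143 kN.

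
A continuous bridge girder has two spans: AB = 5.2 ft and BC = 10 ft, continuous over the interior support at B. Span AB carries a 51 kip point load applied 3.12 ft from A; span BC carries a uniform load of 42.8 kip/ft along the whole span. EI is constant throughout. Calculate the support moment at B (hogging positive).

M_B = 369.4 kip·ft

Release continuity at B by inserting a hinge; the redundant is the internal moment M_B. The primary structure is two simply-supported spans AB and BC.
Discontinuity in slope at B on the released structure — sum the simple-span end rotations:
  span AB: point load 51 at a = 3.12: Pab(L + a)/(6LEI) = 88.26/EI
  span BC: UDL 42.8: wL³/(24EI) = 1783/EI
  relative rotation θ_0 = (88.26 + 1783)/EI = 1872/EI
A unit hogging moment at B produces rotation L₁/(3EI) + L₂/(3EI) = 5.067/EI.
Slope continuity at B: θ_0 = M_B·5.067/EI, so M_B = 1872/5.067 = 369.4 kip·ft (hogging).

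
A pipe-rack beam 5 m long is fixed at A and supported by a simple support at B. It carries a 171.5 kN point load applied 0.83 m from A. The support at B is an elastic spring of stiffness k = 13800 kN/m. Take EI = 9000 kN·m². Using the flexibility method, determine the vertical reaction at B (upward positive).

R_B = 6.593 kN

Release the roller at B. Primary structure: cantilever fixed at A.
Downward deflection at the released point B due to the loads:
  point load 171.5 at a = 0.83: Pa²(3L − a)/(6EI) = 279/EI
Flexibility coefficient — unit upward force at B: δ_{BB} = L³/(3EI) = 41.67/EI.
With EI = 9000 kN·m²: δ_0 = 0.031002 m and δ_{BB} = 0.00463 m/kN.
Compatibility — the spring shortens by R_B/k under the reaction it provides: δ_0 − R_B·δ_{BB} = R_B/k. With 1/k = 0.000072 m/kN, R_B = δ_0 / (δ_{BB} + 1/k) = 0.031002 / (0.00463 + 0.000072) = 6.593 kN.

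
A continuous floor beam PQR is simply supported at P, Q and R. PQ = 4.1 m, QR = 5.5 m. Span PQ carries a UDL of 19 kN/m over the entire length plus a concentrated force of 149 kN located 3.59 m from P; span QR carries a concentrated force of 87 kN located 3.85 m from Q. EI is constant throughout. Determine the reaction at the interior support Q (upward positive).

Release continuity at Q by inserting a hinge; the redundant is the internal moment M_Q. The primary structure is two simply-supported spans PQ and QR.
Rotations at Q on the released spans (each span's end-slope, ×1/EI):
  span PQ: UDL 19: wL³/(24EI) = 54.56/EI
  span PQ: point load 149 at a = 3.59: Pab(L + a)/(6LEI) = 85.28/EI
  span QR: point load 87 at a = 3.85: Pab(L + b)/(6LEI) = 119.7/EI
  relative rotation θ_0 = (139.8 + 119.7)/EI = 259.6/EI
A unit hogging moment at Q produces rotation L₁/(3EI) + L₂/(3EI) = 3.2/EI.
Slope continuity at Q: θ_0 = M_Q·3.2/EI, so M_Q = 259.6/3.2 = 81.12 kN·m (hogging).
Span PQ, ΣM about P with M_Q applied at Q: R_Q^{PQ}·4.1 = 694.6 + 81.12, so R_Q^{PQ} = 189.2 kN and R_P = 226.9 − 189.2 = 37.7 kN.
Span QR, ΣM about R: R_Q^{QR}·5.5 = 143.6 + 81.12, so R_Q^{QR} = 40.85 kN and R_R = 87 − 40.85 = 46.15 kN.
R_Q = 189.2 + 40.85 = 230.1 kN.

R_Q = 230.1 kN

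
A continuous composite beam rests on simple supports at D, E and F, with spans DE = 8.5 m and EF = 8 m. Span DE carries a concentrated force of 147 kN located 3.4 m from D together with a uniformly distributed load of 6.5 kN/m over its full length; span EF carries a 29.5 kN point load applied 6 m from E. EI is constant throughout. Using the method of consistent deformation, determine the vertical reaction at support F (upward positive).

Take M_E as the redundant. Released structure: two simple spans DE and EF with a hinge at E.
End slopes at the hinge E, treating each span as simply supported:
  span DE: point load 147 at a = 3.4: Pab(L + a)/(6LEI) = 594.8/EI
  span DE: UDL 6.5: wL³/(24EI) = 166.3/EI
  span EF: point load 29.5 at a = 6: Pab(L + b)/(6LEI) = 73.75/EI
  relative rotation θ_0 = (761.1 + 73.75)/EI = 834.8/EI
A unit hogging moment at E produces rotation L₁/(3EI) + L₂/(3EI) = 5.5/EI.
Slope continuity at E: θ_0 = M_E·5.5/EI, so M_E = 834.8/5.5 = 151.8 kN·m (hogging).
Span EF, ΣM about F: R_E^{EF}·8 = 59 + 151.8, so R_E^{EF} = 26.35 kN and R_F = 29.5 − 26.35 = 3.151 kN.

R_F = 3.151 kN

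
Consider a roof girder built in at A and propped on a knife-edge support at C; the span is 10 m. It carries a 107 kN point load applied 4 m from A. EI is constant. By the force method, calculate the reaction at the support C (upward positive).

Choose R_C as the redundant. The primary structure is the cantilever fixed at A.
Primary-structure tip deflection at C by superposition:
  point load 107 at a = 4: Pa²(3L − a)/(6EI) = 7419/EI
Tip deflection under a unit load at C: L³/(3EI) = 333.3/EI.
The prop prevents deflection at C: R_C = δ_0/δ_{CC} = 7419/333.3 = 22.26 kN.

R_C = 22.26 kN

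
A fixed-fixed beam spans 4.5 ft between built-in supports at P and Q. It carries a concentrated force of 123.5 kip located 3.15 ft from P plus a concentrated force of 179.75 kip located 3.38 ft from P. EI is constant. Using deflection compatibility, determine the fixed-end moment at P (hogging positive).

M_P = 72.65 kip·ft

Release both end moments; the primary structure is a simply-supported span PQ with redundants M_P and M_Q.
End rotations of the released simple span under the applied load (×1/EI):
  at P: point load 123.5 at a = 3.15: Pab(L + b)/(6LEI) = 113.8/EI
  at Q: point load 123.5 at a = 3.15: Pab(L + a)/(6LEI) = 148.8/EI
  at P: point load 179.75 at a = 3.38: Pab(L + b)/(6LEI) = 141.6/EI
  at Q: point load 179.75 at a = 3.38: Pab(L + a)/(6LEI) = 198.6/EI
  θ_P0 = 255.4/EI,  θ_Q0 = 347.4/EI
Flexibility coefficients: a unit moment at one end gives L/(3EI) there and L/(6EI) at the far end, so f₁₁ = f₂₂ = 1.5/EI and f₁₂ = f₂₁ = 0.75/EI.
Compatibility — zero rotation at each built-in end:
  1.5 M_P + 0.75 M_Q = 255.4
  0.75 M_P + 1.5 M_Q = 347.4
Solving the pair gives M_P = 72.65 kip·ft and M_Q = 195.3 kip·ft (hogging).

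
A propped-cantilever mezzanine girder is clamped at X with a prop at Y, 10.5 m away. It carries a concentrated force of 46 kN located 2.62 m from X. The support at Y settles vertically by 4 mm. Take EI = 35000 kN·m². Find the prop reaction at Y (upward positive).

Choose R_Y as the redundant. The primary structure is the cantilever fixed at X.
Primary-structure tip deflection at Y by superposition:
  point load 46 at a = 2.62: Pa²(3L − a)/(6EI) = 1520/EI
Flexibility coefficient — unit upward force at Y: δ_{YY} = L³/(3EI) = 385.9/EI.
With EI = 35000 kN·m²: δ_0 = 0.043425 m and δ_{YY} = 0.011025 m/kN.
Compatibility — the beam at Y must follow the support down by 0.004 m: δ_0 − R_Y·δ_{YY} = 0.004, so R_Y = (0.043425 − 0.004)/0.011025 = 3.576 kN.

R_Y = 3.576 kN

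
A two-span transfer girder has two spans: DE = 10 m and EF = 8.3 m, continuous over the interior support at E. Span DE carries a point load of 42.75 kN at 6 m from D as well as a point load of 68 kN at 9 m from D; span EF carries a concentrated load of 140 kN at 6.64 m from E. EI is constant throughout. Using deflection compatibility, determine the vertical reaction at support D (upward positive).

Release continuity at E by inserting a hinge; the redundant is the internal moment M_E. The primary structure is two simply-supported spans DE and EF.
Rotations at E on the released spans (each span's end-slope, ×1/EI):
  span DE: point load 42.75 at a = 6: Pab(L + a)/(6LEI) = 273.6/EI
  span DE: point load 68 at a = 9: Pab(L + a)/(6LEI) = 193.8/EI
  span EF: point load 140 at a = 6.64: Pab(L + b)/(6LEI) = 308.6/EI
  relative rotation θ_0 = (467.4 + 308.6)/EI = 776/EI
A unit hogging moment at E produces rotation L₁/(3EI) + L₂/(3EI) = 6.1/EI.
Compatibility: M_E·(L₁+L₂)/(3EI) = θ_0, giving M_E = 127.2 kN·m (hogging).
Span DE, ΣM about D with M_E applied at E: R_E^{DE}·10 = 868.5 + 127.2, so R_E^{DE} = 99.57 kN and R_D = 110.8 − 99.57 = 11.18 kN.

R_D = 11.18 kN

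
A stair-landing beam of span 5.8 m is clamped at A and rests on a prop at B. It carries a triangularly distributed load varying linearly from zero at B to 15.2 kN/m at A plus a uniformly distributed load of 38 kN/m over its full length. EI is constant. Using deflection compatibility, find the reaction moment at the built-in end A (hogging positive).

Choose R_B as the redundant. The primary structure is the cantilever fixed at A.
Downward deflection at the released point B due to the loads:
  triangular load, peak 15.2 at the fixed end: w₀L⁴/(30EI) = 573.4/EI
  UDL 38: wL⁴/(8EI) = 5375/EI
  δ_0 = 5949/EI
Flexibility coefficient — unit upward force at B: δ_{BB} = L³/(3EI) = 65.04/EI.
The prop prevents deflection at B: R_B = δ_0/δ_{BB} = 5949/65.04 = 91.47 kN.
Moment equilibrium about A: M_A = Σ(load moments about A) − R_B·L = 724.4 − 91.47×5.8 = 193.9 kN·m.

M_A = 193.9 kN·m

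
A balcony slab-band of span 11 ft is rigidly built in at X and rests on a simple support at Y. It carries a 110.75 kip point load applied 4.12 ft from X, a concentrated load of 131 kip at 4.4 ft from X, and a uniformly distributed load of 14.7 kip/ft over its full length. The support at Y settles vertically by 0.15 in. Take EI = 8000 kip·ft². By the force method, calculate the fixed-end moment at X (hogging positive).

M_X = 733.4 kip·ft

Remove the prop at Y; the released (primary) structure is a cantilever built in at X.
Deflection at Y on the released cantilever, summing each load's contribution:
  point load 110.75 at a = 4.12: Pa²(3L − a)/(6EI) = 9049/EI
  point load 131 at a = 4.4: Pa²(3L − a)/(6EI) = 12089/EI
  UDL 14.7: wL⁴/(8EI) = 26903/EI
  δ_0 = 48041/EI
Tip deflection under a unit load at Y: L³/(3EI) = 443.7/EI.
With EI = 8000 kip·ft²: δ_0 = 6.0051 ft and δ_{YY} = 0.055458 ft/kip.
Compatibility — the beam at Y must follow the support down by 0.0125 ft: δ_0 − R_Y·δ_{YY} = 0.0125, so R_Y = (6.0051 − 0.0125)/0.055458 = 108.1 kip.
Moment equilibrium about X: M_X = Σ(load moments about X) − R_Y·L = 1922 − 108.1×11 = 733.4 kip·ft.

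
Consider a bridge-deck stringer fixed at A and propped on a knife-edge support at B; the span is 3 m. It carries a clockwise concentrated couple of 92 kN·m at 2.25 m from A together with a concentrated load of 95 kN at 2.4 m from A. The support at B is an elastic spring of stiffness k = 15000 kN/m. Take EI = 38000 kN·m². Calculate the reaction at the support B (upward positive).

Remove the prop at B; the released (primary) structure is a cantilever built in at A.
Downward deflection at the released point B due to the loads:
  clockwise couple 92 at a = 2.25: M₀a(2L − a)/(2EI) = 388.1/EI
  point load 95 at a = 2.4: Pa²(3L − a)/(6EI) = 601.9/EI
  δ_0 = 990/EI
Flexibility coefficient — unit upward force at B: δ_{BB} = L³/(3EI) = 9/EI.
With EI = 38000 kN·m²: δ_0 = 0.026054 m and δ_{BB} = 0.000237 m/kN.
Compatibility — the spring shortens by R_B/k under the reaction it provides: δ_0 − R_B·δ_{BB} = R_B/k. With 1/k = 0.000067 m/kN, R_B = δ_0 / (δ_{BB} + 1/k) = 0.026054 / (0.000237 + 0.000067) = 85.84 kN.

R_B = 85.84 kN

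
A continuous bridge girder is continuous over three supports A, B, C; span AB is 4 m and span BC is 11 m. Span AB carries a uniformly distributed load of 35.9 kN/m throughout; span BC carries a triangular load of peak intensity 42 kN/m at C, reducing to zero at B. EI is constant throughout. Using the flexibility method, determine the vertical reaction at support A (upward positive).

R_A = 12.66 kN

Insert a hinge at B; M_B is the redundant, and each span becomes simply supported.
Discontinuity in slope at B on the released structure — sum the simple-span end rotations:
  span AB: UDL 35.9: wL³/(24EI) = 95.73/EI
  span BC: triangular load, peak 42: 7w₀L³/(360EI) = 1087/EI
  relative rotation θ_0 = (95.73 + 1087)/EI = 1183/EI
A unit hogging moment at B produces rotation L₁/(3EI) + L₂/(3EI) = 5/EI.
Compatibility: M_B·(L₁+L₂)/(3EI) = θ_0, giving M_B = 236.5 kN·m (hogging).
Span AB, ΣM about A with M_B applied at B: R_B^{AB}·4 = 287.2 + 236.5, so R_B^{AB} = 130.9 kN and R_A = 143.6 − 130.9 = 12.66 kN.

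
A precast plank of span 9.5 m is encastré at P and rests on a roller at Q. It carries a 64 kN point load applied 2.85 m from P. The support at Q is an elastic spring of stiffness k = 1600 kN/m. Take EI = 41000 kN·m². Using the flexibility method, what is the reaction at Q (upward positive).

Remove the prop at Q; the released (primary) structure is a cantilever built in at P.
Primary-structure tip deflection at Q by superposition:
  point load 64 at a = 2.85: Pa²(3L − a)/(6EI) = 2222/EI
Flexibility coefficient — unit upward force at Q: δ_{QQ} = L³/(3EI) = 285.8/EI.
With EI = 41000 kN·m²: δ_0 = 0.054203 m and δ_{QQ} = 0.006971 m/kN.
Compatibility — the spring shortens by R_Q/k under the reaction it provides: δ_0 − R_Q·δ_{QQ} = R_Q/k. With 1/k = 0.000625 m/kN, R_Q = δ_0 / (δ_{QQ} + 1/k) = 0.054203 / (0.006971 + 0.000625) = 7.136 kN.

R_Q = 7.136 kN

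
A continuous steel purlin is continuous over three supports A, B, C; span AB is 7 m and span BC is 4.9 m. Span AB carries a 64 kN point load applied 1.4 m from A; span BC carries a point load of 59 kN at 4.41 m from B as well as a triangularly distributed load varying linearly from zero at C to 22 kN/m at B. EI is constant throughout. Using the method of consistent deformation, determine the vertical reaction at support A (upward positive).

R_A = 44.67 kN

Take M_B as the redundant. Released structure: two simple spans AB and BC with a hinge at B.
End slopes at the hinge B, treating each span as simply supported:
  span AB: point load 64 at a = 1.4: Pab(L + a)/(6LEI) = 100.4/EI
  span BC: point load 59 at a = 4.41: Pab(L + b)/(6LEI) = 23.37/EI
  span BC: triangular load, peak 22: w₀L³/(45EI) = 57.52/EI
  relative rotation θ_0 = (100.4 + 80.89)/EI = 181.2/EI
A unit hogging moment at B produces rotation L₁/(3EI) + L₂/(3EI) = 3.967/EI.
Slope continuity at B: θ_0 = M_B·3.967/EI, so M_B = 181.2/3.967 = 45.69 kN·m (hogging).
Span AB, ΣM about A with M_B applied at B: R_B^{AB}·7 = 89.6 + 45.69, so R_B^{AB} = 19.33 kN and R_A = 64 − 19.33 = 44.67 kN.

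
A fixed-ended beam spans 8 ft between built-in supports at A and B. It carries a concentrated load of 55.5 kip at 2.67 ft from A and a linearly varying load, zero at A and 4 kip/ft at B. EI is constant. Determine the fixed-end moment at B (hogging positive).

M_B = 45.75 kip·ft

Take the two fixed-end moments M_A, M_B as redundants; the released structure is the simple span AB.
Simple-span end rotations at A and B under the given loads:
  at A: point load 55.5 at a = 2.67: Pab(L + b)/(6LEI) = 219.3/EI
  at B: point load 55.5 at a = 2.67: Pab(L + a)/(6LEI) = 175.6/EI
  at A: triangular load, peak 4: 7w₀L³/(360EI) = 39.82/EI
  at B: triangular load, peak 4: w₀L³/(45EI) = 45.51/EI
  θ_A0 = 259.2/EI,  θ_B0 = 221.1/EI
Flexibility coefficients: a unit moment at one end gives L/(3EI) there and L/(6EI) at the far end, so f₁₁ = f₂₂ = 2.667/EI and f₁₂ = f₂₁ = 1.333/EI.
Compatibility — zero rotation at each built-in end:
  2.667 M_A + 1.333 M_B = 259.2
  1.333 M_A + 2.667 M_B = 221.1
Solving the pair gives M_A = 74.31 kip·ft and M_B = 45.75 kip·ft (hogging).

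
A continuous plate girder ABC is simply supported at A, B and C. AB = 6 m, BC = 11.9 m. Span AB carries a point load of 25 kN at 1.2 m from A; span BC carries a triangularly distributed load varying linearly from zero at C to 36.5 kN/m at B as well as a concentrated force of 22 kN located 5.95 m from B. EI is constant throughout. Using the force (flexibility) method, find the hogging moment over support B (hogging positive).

M_B = 266.5 kN·m

Insert a hinge at B; M_B is the redundant, and each span becomes simply supported.
Rotations at B on the released spans (each span's end-slope, ×1/EI):
  span AB: point load 25 at a = 1.2: Pab(L + a)/(6LEI) = 28.8/EI
  span BC: triangular load, peak 36.5: w₀L³/(45EI) = 1367/EI
  span BC: point load 22 at a = 5.95: Pab(L + b)/(6LEI) = 194.7/EI
  relative rotation θ_0 = (28.8 + 1562)/EI = 1590/EI
A unit hogging moment at B produces rotation L₁/(3EI) + L₂/(3EI) = 5.967/EI.
Slope continuity at B: θ_0 = M_B·5.967/EI, so M_B = 1590/5.967 = 266.5 kN·m (hogging).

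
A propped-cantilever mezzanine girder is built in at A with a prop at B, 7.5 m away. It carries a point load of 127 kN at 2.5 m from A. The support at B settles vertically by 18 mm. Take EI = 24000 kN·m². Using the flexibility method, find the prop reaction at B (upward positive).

Remove the prop at B; the released (primary) structure is a cantilever built in at A.
Downward deflection at the released point B due to the loads:
  point load 127 at a = 2.5: Pa²(3L − a)/(6EI) = 2646/EI
Tip deflection under a unit load at B: L³/(3EI) = 140.6/EI.
With EI = 24000 kN·m²: δ_0 = 0.11024 m and δ_{BB} = 0.005859 m/kN.
Compatibility — the beam at B must follow the support down by 0.018 m: δ_0 − R_B·δ_{BB} = 0.018, so R_B = (0.11024 − 0.018)/0.005859 = 15.74 kN.

R_B = 15.74 kN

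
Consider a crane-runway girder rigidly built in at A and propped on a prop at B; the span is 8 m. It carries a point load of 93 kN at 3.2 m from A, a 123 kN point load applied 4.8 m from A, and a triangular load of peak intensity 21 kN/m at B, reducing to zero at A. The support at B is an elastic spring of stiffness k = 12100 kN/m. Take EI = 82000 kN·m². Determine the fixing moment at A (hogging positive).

Remove the prop at B; the released (primary) structure is a cantilever built in at A.
Free-end deflection of the primary structure under the applied loading (downward +):
  point load 93 at a = 3.2: Pa²(3L − a)/(6EI) = 3301/EI
  point load 123 at a = 4.8: Pa²(3L − a)/(6EI) = 9069/EI
  triangular load, peak 21 at the free end: 11w₀L⁴/(120EI) = 7885/EI
  δ_0 = 20255/EI
Tip deflection under a unit load at B: L³/(3EI) = 170.7/EI.
With EI = 82000 kN·m²: δ_0 = 0.24701 m and δ_{BB} = 0.002081 m/kN.
Compatibility — the spring shortens by R_B/k under the reaction it provides: δ_0 − R_B·δ_{BB} = R_B/k. With 1/k = 0.000083 m/kN, R_B = δ_0 / (δ_{BB} + 1/k) = 0.24701 / (0.002081 + 0.000083) = 114.1 kN.
Moment equilibrium about A: M_A = Σ(load moments about A) − R_B·L = 1336 − 114.1×8 = 422.8 kN·m.

M_A = 422.8 kN·m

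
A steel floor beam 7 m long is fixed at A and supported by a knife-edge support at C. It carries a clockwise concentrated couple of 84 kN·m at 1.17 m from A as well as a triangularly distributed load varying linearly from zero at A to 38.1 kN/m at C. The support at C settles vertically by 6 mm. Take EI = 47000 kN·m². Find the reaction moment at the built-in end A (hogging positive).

M_A = 171.6 kN·m

Choose R_C as the redundant. The primary structure is the cantilever fixed at A.
Primary-structure tip deflection at C by superposition:
  clockwise couple 84 at a = 1.17: M₀a(2L − a)/(2EI) = 630.5/EI
  triangular load, peak 38.1 at the free end: 11w₀L⁴/(120EI) = 8385/EI
  δ_0 = 9016/EI
Flexibility coefficient — unit upward force at C: δ_{CC} = L³/(3EI) = 114.3/EI.
With EI = 47000 kN·m²: δ_0 = 0.19183 m and δ_{CC} = 0.002433 m/kN.
Compatibility — the beam at C must follow the support down by 0.006 m: δ_0 − R_C·δ_{CC} = 0.006, so R_C = (0.19183 − 0.006)/0.002433 = 76.39 kN.
Moment equilibrium about A: M_A = Σ(load moments about A) − R_C·L = 706.3 − 76.39×7 = 171.6 kN·m.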